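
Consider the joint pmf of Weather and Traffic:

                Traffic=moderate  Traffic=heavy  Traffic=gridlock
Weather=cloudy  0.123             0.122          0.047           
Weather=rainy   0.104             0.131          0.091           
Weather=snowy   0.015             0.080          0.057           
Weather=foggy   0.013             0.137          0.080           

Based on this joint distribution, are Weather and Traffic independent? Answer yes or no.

P(Weather=cloudy) = 0.292 and P(Traffic=moderate) = 0.255, so their product is 0.07446, but P(Weather=cloudy, Traffic=moderate) = 0.123. Since these differ, Weather and Traffic are not independent.

no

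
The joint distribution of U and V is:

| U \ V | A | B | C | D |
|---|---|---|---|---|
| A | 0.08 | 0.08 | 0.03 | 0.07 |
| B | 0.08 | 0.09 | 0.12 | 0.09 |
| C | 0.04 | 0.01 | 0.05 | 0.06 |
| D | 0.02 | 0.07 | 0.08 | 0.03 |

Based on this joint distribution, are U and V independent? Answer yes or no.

P(U=A) = 0.26 and P(V=C) = 0.28, so their product is 0.0728, but P(U=A, V=C) = 0.03. Since these differ, U and V are not independent.

no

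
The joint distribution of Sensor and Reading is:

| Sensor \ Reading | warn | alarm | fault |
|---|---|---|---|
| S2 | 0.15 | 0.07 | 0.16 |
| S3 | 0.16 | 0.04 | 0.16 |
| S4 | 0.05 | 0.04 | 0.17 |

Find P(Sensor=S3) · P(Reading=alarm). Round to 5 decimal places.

0.05400

P(Sensor=S3) = 0.16 + 0.04 + 0.16 = 0.36.
P(Reading=alarm) = 0.07 + 0.04 + 0.04 = 0.15.
Product: 0.36 × 0.15 = 0.05400.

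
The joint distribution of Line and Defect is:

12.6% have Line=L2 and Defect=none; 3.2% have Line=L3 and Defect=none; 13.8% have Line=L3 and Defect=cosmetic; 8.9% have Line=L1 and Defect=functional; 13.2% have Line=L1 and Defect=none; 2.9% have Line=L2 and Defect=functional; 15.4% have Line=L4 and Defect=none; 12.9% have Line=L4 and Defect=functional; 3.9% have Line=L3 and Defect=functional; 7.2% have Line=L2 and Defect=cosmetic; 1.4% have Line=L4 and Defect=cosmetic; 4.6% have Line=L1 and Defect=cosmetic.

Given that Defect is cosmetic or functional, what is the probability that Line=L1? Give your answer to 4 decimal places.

P(Defect=cosmetic) = 0.046 + 0.072 + 0.138 + 0.014 = 0.270.
P(Defect=functional) = 0.089 + 0.029 + 0.039 + 0.129 = 0.286.
P(Defect ∈ {cosmetic, functional}) = 0.270 + 0.286 = 0.556; P(Line=L1, Defect ∈ {cosmetic, functional}) = 0.046 + 0.089 = 0.135.
P(Line=L1 | Defect ∈ {cosmetic, functional}) = 0.135/0.556 = 0.2428.

0.2428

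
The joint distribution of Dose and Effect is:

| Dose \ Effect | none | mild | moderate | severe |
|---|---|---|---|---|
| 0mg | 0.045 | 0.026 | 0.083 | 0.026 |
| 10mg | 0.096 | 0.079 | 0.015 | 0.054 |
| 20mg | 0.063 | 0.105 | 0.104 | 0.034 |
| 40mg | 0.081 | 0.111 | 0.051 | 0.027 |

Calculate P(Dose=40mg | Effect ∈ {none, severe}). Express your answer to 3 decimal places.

0.254

P(Effect=none) = 0.045 + 0.096 + 0.063 + 0.081 = 0.285.
P(Effect=severe) = 0.026 + 0.054 + 0.034 + 0.027 = 0.141.
P(Effect ∈ {none, severe}) = 0.285 + 0.141 = 0.426; P(Dose=40mg, Effect ∈ {none, severe}) = 0.081 + 0.027 = 0.108.
P(Dose=40mg | Effect ∈ {none, severe}) = 0.108/0.426 = 0.254.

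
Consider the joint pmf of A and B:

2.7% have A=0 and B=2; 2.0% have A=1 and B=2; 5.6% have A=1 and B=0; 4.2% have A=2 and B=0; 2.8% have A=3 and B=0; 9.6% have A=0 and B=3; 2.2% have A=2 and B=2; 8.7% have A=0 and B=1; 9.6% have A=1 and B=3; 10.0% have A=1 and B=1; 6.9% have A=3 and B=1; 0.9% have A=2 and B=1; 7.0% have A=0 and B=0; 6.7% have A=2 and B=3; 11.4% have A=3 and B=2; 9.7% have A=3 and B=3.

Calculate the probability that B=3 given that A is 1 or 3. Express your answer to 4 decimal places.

P(A=1) = 0.056 + 0.100 + 0.020 + 0.096 = 0.272.
P(A=3) = 0.028 + 0.069 + 0.114 + 0.097 = 0.308.
P(A ∈ {1, 3}) = 0.272 + 0.308 = 0.580; P(B=3, A ∈ {1, 3}) = 0.096 + 0.097 = 0.193.
P(B=3 | A ∈ {1, 3}) = 0.193/0.580 = 0.3328.

0.3328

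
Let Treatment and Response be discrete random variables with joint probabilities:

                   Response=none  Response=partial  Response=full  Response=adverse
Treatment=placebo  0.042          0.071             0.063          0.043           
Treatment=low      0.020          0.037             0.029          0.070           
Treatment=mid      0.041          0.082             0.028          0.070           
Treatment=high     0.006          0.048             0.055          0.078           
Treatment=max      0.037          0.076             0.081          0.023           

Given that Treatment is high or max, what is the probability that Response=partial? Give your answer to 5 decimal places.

0.30693

P(Treatment=high) = 0.006 + 0.048 + 0.055 + 0.078 = 0.187.
P(Treatment=max) = 0.037 + 0.076 + 0.081 + 0.023 = 0.217.
P(Treatment ∈ {high, max}) = 0.187 + 0.217 = 0.404; P(Response=partial, Treatment ∈ {high, max}) = 0.048 + 0.076 = 0.124.
P(Response=partial | Treatment ∈ {high, max}) = 0.124/0.404 = 0.30693.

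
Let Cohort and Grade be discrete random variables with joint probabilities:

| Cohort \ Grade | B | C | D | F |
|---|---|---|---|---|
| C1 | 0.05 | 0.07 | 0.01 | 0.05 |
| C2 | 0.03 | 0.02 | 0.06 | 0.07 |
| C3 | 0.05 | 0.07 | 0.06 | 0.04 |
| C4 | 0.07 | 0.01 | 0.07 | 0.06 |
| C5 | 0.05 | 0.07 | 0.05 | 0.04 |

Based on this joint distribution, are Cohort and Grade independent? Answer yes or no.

no

P(Cohort=C4) = 0.21 and P(Grade=C) = 0.24, so their product is 0.0504, but P(Cohort=C4, Grade=C) = 0.01. Since these differ, Cohort and Grade are not independent.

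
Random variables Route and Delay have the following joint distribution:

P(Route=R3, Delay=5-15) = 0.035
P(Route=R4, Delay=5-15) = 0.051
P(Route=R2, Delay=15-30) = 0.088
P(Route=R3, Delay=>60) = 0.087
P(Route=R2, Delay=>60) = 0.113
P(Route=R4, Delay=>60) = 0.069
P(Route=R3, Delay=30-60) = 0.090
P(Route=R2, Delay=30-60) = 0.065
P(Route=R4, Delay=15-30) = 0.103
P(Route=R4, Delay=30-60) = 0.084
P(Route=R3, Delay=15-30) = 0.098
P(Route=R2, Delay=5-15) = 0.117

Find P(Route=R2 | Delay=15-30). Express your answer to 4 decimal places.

P(Delay=15-30) = 0.088 + 0.098 + 0.103 = 0.289.
P(Route=R2 | Delay=15-30) = 0.088/0.289 = 0.3045.

0.3045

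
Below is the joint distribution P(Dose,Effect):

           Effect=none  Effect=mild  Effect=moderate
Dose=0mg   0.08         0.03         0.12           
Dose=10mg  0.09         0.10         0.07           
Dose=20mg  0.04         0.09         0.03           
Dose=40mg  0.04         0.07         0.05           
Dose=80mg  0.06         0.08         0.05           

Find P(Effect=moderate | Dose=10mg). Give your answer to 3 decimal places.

P(Dose=10mg) = 0.09 + 0.10 + 0.07 = 0.26.
P(Effect=moderate | Dose=10mg) = 0.07/0.26 = 0.269.

0.269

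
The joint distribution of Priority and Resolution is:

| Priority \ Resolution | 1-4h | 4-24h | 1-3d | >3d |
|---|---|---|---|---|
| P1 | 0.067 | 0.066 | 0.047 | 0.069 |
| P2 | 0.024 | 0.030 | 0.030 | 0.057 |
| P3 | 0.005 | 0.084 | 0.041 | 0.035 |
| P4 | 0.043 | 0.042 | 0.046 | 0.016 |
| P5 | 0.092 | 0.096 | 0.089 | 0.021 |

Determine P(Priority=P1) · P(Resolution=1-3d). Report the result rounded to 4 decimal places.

P(Priority=P1) = 0.067 + 0.066 + 0.047 + 0.069 = 0.249.
P(Resolution=1-3d) = 0.047 + 0.030 + 0.041 + 0.046 + 0.089 = 0.253.
Product: 0.249 × 0.253 = 0.0630.

0.0630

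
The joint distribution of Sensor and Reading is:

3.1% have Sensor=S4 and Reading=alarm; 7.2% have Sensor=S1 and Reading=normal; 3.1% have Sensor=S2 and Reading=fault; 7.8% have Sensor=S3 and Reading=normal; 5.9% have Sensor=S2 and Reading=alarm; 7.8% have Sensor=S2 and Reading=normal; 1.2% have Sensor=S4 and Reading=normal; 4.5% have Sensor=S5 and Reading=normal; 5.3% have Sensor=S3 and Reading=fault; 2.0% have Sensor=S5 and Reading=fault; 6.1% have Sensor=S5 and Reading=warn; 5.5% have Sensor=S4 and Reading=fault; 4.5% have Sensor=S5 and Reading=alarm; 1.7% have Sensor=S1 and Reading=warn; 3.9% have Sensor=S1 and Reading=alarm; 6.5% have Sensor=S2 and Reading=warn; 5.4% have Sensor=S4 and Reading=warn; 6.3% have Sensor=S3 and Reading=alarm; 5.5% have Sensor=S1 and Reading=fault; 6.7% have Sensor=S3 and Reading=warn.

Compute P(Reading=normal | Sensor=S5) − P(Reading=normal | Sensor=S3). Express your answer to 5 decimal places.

-0.03569

P(Sensor=S5) = 0.045 + 0.061 + 0.045 + 0.020 = 0.171; P(Reading=normal | Sensor=S5) = 0.045/0.171 = 0.263158.
P(Sensor=S3) = 0.078 + 0.067 + 0.063 + 0.053 = 0.261; P(Reading=normal | Sensor=S3) = 0.078/0.261 = 0.298851.
Difference = -0.03569.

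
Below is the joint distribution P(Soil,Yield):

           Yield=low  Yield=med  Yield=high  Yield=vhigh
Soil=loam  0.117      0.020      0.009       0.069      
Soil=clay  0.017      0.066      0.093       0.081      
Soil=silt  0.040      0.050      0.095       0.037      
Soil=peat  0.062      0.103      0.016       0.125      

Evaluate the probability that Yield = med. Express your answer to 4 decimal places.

0.2390

P(Yield=med) = 0.020 + 0.066 + 0.050 + 0.103 = 0.239.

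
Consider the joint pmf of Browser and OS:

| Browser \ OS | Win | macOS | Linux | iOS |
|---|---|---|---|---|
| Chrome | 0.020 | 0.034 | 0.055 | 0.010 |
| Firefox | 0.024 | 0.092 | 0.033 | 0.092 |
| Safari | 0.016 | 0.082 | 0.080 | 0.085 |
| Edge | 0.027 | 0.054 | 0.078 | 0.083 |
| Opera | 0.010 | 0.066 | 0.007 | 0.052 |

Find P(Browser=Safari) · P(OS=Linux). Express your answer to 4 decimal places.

P(Browser=Safari) = 0.016 + 0.082 + 0.080 + 0.085 = 0.263.
P(OS=Linux) = 0.055 + 0.033 + 0.080 + 0.078 + 0.007 = 0.253.
Product: 0.263 × 0.253 = 0.0665.

0.0665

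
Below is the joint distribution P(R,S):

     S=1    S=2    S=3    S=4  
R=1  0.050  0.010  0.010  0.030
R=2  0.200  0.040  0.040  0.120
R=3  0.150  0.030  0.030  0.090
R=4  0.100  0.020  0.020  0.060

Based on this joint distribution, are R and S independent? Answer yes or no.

yes

Every cell satisfies P(R,S) = P(R)·P(S). For instance P(R=3) = 0.300, P(S=2) = 0.100, and 0.300×0.100 = 0.030 matches the joint entry. So R and S are independent.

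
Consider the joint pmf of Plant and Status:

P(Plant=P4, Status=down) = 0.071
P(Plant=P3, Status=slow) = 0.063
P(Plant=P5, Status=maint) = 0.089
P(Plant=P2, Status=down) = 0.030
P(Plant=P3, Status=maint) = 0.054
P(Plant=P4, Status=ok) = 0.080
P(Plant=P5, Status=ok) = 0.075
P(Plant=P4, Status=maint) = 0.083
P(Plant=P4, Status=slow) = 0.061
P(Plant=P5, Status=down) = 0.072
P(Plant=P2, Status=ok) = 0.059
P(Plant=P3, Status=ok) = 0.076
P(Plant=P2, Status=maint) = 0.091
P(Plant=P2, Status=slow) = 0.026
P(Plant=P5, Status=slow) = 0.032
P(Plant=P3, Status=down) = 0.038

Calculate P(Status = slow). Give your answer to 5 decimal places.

P(Status=slow) = 0.026 + 0.063 + 0.061 + 0.032 = 0.182.

0.18200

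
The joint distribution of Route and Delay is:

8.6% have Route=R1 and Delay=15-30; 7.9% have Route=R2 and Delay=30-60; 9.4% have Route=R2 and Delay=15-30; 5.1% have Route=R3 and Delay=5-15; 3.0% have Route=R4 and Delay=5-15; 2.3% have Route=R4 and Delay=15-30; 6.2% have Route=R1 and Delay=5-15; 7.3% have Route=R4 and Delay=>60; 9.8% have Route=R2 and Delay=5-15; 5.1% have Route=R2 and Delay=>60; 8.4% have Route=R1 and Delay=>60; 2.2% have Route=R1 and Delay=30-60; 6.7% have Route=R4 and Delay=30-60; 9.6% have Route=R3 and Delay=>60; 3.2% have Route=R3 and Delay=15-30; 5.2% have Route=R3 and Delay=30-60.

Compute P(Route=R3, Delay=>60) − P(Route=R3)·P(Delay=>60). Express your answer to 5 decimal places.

P(Route=R3) = 0.051 + 0.032 + 0.052 + 0.096 = 0.231.
P(Delay=>60) = 0.084 + 0.051 + 0.096 + 0.073 = 0.304.
P(Route=R3, Delay=>60) − P(Route=R3)P(Delay=>60) = 0.096 − 0.231×0.304 = 0.02578.

0.02578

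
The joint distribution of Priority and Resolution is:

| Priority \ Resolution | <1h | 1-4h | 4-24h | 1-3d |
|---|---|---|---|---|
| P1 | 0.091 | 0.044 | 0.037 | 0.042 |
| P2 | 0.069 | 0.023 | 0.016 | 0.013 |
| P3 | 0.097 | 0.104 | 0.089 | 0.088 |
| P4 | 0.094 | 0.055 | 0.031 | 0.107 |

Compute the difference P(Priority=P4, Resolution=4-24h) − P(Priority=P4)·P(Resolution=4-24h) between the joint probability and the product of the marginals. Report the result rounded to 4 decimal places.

P(Priority=P4) = 0.094 + 0.055 + 0.031 + 0.107 = 0.287.
P(Resolution=4-24h) = 0.037 + 0.016 + 0.089 + 0.031 = 0.173.
P(Priority=P4, Resolution=4-24h) − P(Priority=P4)P(Resolution=4-24h) = 0.031 − 0.287×0.173 = -0.0187.

-0.0187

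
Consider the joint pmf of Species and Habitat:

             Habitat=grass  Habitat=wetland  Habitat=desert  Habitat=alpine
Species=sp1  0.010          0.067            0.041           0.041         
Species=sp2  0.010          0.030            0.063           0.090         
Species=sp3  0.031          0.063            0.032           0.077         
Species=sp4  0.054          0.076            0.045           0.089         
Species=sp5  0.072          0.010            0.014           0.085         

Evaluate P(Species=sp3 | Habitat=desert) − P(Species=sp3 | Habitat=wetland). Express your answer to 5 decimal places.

P(Habitat=desert) = 0.041 + 0.063 + 0.032 + 0.045 + 0.014 = 0.195; P(Species=sp3 | Habitat=desert) = 0.032/0.195 = 0.164103.
P(Habitat=wetland) = 0.067 + 0.030 + 0.063 + 0.076 + 0.010 = 0.246; P(Species=sp3 | Habitat=wetland) = 0.063/0.246 = 0.256098.
Difference = -0.09199.

-0.09199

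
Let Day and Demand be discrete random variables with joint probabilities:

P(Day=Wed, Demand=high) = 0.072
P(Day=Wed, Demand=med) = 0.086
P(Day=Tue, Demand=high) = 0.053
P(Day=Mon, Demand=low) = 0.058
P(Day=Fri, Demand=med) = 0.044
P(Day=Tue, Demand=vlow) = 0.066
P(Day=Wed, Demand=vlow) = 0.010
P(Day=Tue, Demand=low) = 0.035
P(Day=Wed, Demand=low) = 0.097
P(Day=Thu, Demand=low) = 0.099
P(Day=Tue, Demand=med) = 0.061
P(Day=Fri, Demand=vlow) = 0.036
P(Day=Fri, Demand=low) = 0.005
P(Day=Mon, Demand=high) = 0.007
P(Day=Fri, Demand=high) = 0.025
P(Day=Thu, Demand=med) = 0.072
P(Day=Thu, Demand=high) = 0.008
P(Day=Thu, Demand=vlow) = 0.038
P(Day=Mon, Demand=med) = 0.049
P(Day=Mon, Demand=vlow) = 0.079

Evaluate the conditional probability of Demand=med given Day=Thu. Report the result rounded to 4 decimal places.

0.3318

P(Day=Thu) = 0.038 + 0.099 + 0.072 + 0.008 = 0.217.
P(Demand=med | Day=Thu) = 0.072/0.217 = 0.3318.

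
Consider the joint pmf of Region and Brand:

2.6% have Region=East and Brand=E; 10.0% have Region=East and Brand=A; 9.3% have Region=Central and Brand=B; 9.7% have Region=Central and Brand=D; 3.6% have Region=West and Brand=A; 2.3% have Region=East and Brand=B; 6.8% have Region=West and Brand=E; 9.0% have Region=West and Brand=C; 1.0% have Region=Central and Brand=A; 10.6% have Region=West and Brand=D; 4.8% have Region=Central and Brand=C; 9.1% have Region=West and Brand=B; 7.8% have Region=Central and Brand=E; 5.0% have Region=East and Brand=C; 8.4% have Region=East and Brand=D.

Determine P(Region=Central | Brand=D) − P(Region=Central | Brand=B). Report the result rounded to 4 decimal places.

-0.1113

P(Brand=D) = 0.084 + 0.106 + 0.097 = 0.287; P(Region=Central | Brand=D) = 0.097/0.287 = 0.33798.
P(Brand=B) = 0.023 + 0.091 + 0.093 = 0.207; P(Region=Central | Brand=B) = 0.093/0.207 = 0.44928.
Difference = -0.1113.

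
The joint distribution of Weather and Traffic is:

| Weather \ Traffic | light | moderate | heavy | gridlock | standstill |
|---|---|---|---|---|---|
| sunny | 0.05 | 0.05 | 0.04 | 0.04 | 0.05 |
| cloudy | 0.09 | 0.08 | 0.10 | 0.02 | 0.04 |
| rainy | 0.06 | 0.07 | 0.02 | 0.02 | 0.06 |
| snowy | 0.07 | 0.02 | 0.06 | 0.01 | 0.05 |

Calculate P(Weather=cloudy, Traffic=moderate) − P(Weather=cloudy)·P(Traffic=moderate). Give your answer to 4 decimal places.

P(Weather=cloudy) = 0.09 + 0.08 + 0.10 + 0.02 + 0.04 = 0.33.
P(Traffic=moderate) = 0.05 + 0.08 + 0.07 + 0.02 = 0.22.
P(Weather=cloudy, Traffic=moderate) − P(Weather=cloudy)P(Traffic=moderate) = 0.08 − 0.33×0.22 = 0.0074.

0.0074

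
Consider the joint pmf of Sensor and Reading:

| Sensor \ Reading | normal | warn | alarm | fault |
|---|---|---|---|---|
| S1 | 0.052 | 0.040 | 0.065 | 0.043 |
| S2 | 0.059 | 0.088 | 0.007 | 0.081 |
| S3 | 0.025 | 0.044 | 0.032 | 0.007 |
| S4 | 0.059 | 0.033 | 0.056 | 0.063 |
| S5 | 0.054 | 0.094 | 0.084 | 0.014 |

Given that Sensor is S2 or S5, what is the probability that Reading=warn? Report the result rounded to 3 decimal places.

0.378

P(Sensor=S2) = 0.059 + 0.088 + 0.007 + 0.081 = 0.235.
P(Sensor=S5) = 0.054 + 0.094 + 0.084 + 0.014 = 0.246.
P(Sensor ∈ {S2, S5}) = 0.235 + 0.246 = 0.481; P(Reading=warn, Sensor ∈ {S2, S5}) = 0.088 + 0.094 = 0.182.
P(Reading=warn | Sensor ∈ {S2, S5}) = 0.182/0.481 = 0.378.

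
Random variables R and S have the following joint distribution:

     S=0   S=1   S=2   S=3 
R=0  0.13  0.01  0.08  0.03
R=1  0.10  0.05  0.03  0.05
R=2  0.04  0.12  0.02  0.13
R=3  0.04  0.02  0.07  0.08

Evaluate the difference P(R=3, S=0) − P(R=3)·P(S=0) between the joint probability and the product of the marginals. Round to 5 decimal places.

-0.02510

P(R=3) = 0.04 + 0.02 + 0.07 + 0.08 = 0.21.
P(S=0) = 0.13 + 0.10 + 0.04 + 0.04 = 0.31.
P(R=3, S=0) − P(R=3)P(S=0) = 0.04 − 0.21×0.31 = -0.02510.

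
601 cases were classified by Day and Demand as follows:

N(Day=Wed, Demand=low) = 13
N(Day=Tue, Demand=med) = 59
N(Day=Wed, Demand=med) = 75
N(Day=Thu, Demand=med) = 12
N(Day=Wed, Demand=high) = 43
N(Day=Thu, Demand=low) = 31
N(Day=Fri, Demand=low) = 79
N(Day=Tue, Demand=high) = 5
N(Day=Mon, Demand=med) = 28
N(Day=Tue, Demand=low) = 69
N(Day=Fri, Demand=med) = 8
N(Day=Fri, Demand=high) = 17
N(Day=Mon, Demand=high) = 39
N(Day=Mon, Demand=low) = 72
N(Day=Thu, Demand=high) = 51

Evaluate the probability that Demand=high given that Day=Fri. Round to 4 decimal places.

Total with Day=Fri: 79 + 8 + 17 = 104.
P(Demand=high | Day=Fri) = 17/104 = 0.1635.

0.1635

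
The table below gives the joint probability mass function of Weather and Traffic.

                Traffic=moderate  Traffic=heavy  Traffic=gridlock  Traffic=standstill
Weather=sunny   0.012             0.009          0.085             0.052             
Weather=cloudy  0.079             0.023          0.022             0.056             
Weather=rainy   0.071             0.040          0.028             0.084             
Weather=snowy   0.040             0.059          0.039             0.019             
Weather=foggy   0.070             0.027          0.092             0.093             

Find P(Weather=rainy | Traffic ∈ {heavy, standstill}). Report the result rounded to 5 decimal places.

0.26840

P(Traffic=heavy) = 0.009 + 0.023 + 0.040 + 0.059 + 0.027 = 0.158.
P(Traffic=standstill) = 0.052 + 0.056 + 0.084 + 0.019 + 0.093 = 0.304.
P(Traffic ∈ {heavy, standstill}) = 0.158 + 0.304 = 0.462; P(Weather=rainy, Traffic ∈ {heavy, standstill}) = 0.040 + 0.084 = 0.124.
P(Weather=rainy | Traffic ∈ {heavy, standstill}) = 0.124/0.462 = 0.26840.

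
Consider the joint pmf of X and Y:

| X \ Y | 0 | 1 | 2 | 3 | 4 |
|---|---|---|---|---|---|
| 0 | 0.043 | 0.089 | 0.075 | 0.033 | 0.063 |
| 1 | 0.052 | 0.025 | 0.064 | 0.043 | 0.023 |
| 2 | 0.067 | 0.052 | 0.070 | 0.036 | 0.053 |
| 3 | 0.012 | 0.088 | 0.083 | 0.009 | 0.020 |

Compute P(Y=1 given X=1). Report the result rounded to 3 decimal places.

P(X=1) = 0.052 + 0.025 + 0.064 + 0.043 + 0.023 = 0.207.
P(Y=1 | X=1) = 0.025/0.207 = 0.121.

0.121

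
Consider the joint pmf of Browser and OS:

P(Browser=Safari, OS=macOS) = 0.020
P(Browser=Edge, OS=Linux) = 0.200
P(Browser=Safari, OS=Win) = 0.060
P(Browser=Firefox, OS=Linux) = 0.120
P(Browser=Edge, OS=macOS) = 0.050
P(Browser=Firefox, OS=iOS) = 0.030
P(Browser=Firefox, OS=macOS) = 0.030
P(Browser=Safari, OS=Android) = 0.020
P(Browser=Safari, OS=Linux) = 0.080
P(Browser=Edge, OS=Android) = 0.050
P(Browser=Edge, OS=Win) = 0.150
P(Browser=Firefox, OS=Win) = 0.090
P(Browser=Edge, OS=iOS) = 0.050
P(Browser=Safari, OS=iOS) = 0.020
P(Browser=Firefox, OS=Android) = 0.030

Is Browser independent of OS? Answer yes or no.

Every cell satisfies P(Browser,OS) = P(Browser)·P(OS). For instance P(Browser=Firefox) = 0.300, P(OS=Android) = 0.100, and 0.300×0.100 = 0.030 matches the joint entry. So Browser and OS are independent.

yes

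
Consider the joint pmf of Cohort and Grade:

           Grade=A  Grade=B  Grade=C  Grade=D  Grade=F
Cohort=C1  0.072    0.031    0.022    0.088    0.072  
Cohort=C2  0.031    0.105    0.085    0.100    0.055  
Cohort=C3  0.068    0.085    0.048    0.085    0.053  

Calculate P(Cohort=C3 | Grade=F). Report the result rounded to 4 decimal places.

P(Grade=F) = 0.072 + 0.055 + 0.053 = 0.180.
P(Cohort=C3 | Grade=F) = 0.053/0.180 = 0.2944.

0.2944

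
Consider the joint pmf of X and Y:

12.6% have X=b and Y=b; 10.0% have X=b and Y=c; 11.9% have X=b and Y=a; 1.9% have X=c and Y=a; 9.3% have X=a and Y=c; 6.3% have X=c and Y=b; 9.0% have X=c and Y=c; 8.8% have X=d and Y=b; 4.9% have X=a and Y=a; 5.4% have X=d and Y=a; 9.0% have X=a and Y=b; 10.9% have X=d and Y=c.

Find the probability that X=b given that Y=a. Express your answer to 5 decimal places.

0.49378

P(Y=a) = 0.049 + 0.119 + 0.019 + 0.054 = 0.241.
P(X=b | Y=a) = 0.119/0.241 = 0.49378.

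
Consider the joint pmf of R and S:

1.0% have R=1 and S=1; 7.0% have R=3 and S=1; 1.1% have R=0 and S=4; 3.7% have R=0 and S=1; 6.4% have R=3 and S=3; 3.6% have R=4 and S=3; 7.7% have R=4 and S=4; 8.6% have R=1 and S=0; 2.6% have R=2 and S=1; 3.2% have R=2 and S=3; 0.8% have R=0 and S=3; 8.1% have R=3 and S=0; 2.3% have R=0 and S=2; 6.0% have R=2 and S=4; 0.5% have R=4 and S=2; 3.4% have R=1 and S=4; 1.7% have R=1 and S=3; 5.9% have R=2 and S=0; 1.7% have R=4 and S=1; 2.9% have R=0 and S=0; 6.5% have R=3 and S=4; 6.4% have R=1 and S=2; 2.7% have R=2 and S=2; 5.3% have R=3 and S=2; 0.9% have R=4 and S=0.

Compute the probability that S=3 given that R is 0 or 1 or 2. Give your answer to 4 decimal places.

0.1090

P(R=0) = 0.029 + 0.037 + 0.023 + 0.008 + 0.011 = 0.108.
P(R=1) = 0.086 + 0.010 + 0.064 + 0.017 + 0.034 = 0.211.
P(R=2) = 0.059 + 0.026 + 0.027 + 0.032 + 0.060 = 0.204.
P(R ∈ {0, 1, 2}) = 0.108 + 0.211 + 0.204 = 0.523; P(S=3, R ∈ {0, 1, 2}) = 0.008 + 0.017 + 0.032 = 0.057.
P(S=3 | R ∈ {0, 1, 2}) = 0.057/0.523 = 0.1090.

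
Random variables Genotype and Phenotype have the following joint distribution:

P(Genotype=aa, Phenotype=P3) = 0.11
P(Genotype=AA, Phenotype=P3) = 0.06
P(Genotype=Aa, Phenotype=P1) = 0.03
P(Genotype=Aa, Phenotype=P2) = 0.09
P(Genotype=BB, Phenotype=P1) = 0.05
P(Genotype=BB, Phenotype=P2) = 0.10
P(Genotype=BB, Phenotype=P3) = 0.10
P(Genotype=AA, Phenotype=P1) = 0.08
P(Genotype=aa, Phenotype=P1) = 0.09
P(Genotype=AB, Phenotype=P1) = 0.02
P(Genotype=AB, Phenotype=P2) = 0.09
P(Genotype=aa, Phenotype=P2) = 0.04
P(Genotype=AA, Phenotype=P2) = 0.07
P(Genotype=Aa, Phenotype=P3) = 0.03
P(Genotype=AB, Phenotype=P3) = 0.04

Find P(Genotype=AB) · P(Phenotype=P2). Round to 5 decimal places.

0.05850

P(Genotype=AB) = 0.02 + 0.09 + 0.04 = 0.15.
P(Phenotype=P2) = 0.07 + 0.09 + 0.04 + 0.09 + 0.10 = 0.39.
Product: 0.15 × 0.39 = 0.05850.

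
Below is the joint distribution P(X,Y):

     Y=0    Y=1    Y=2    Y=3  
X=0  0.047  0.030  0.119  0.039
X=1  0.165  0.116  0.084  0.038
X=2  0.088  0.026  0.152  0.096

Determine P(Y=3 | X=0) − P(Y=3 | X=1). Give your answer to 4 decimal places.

0.0717

P(X=0) = 0.047 + 0.030 + 0.119 + 0.039 = 0.235; P(Y=3 | X=0) = 0.039/0.235 = 0.16596.
P(X=1) = 0.165 + 0.116 + 0.084 + 0.038 = 0.403; P(Y=3 | X=1) = 0.038/0.403 = 0.09429.
Difference = 0.0717.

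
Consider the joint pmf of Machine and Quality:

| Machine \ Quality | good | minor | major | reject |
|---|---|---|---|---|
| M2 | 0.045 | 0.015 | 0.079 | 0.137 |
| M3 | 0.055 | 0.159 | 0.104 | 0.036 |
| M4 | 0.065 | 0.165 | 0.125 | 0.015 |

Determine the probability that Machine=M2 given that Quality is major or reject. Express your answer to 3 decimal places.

0.435

P(Quality=major) = 0.079 + 0.104 + 0.125 = 0.308.
P(Quality=reject) = 0.137 + 0.036 + 0.015 = 0.188.
P(Quality ∈ {major, reject}) = 0.308 + 0.188 = 0.496; P(Machine=M2, Quality ∈ {major, reject}) = 0.079 + 0.137 = 0.216.
P(Machine=M2 | Quality ∈ {major, reject}) = 0.216/0.496 = 0.435.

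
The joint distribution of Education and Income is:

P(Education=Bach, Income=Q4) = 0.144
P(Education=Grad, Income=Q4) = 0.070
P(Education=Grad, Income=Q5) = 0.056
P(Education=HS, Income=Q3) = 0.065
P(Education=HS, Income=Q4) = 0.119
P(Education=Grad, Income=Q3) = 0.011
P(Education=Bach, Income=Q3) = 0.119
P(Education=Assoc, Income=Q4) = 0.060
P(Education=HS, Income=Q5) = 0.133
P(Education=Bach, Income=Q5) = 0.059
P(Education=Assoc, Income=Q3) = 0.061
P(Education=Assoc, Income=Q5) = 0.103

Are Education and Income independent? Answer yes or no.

P(Education=Bach) = 0.322 and P(Income=Q5) = 0.351, so their product is 0.11302, but P(Education=Bach, Income=Q5) = 0.059. Since these differ, Education and Income are not independent.

no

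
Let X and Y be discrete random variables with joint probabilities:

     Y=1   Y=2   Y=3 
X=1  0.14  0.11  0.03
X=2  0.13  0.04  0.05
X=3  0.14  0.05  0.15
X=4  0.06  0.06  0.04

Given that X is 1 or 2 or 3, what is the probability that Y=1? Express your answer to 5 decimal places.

0.48810

P(X=1) = 0.14 + 0.11 + 0.03 = 0.28.
P(X=2) = 0.13 + 0.04 + 0.05 = 0.22.
P(X=3) = 0.14 + 0.05 + 0.15 = 0.34.
P(X ∈ {1, 2, 3}) = 0.28 + 0.22 + 0.34 = 0.84; P(Y=1, X ∈ {1, 2, 3}) = 0.14 + 0.13 + 0.14 = 0.41.
P(Y=1 | X ∈ {1, 2, 3}) = 0.41/0.84 = 0.48810.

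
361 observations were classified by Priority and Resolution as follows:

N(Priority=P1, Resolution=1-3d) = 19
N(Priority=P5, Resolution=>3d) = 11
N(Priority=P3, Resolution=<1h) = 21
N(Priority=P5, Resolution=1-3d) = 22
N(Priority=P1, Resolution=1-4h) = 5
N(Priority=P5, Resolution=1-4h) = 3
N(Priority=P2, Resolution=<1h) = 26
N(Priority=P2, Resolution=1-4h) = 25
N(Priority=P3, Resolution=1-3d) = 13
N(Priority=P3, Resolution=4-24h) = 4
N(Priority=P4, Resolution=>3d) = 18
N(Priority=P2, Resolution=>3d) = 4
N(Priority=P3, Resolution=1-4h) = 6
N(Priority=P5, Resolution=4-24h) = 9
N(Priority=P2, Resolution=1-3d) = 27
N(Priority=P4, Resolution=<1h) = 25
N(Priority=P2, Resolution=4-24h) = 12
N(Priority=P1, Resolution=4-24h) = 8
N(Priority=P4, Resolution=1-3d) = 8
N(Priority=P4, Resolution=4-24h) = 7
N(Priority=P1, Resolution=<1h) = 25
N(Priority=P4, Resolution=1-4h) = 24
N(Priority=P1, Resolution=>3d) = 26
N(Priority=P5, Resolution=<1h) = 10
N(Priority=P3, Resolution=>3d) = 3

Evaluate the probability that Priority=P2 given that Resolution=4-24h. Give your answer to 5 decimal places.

0.30000

Total with Resolution=4-24h: 8 + 12 + 4 + 7 + 9 = 40.
P(Priority=P2 | Resolution=4-24h) = 12/40 = 0.30000.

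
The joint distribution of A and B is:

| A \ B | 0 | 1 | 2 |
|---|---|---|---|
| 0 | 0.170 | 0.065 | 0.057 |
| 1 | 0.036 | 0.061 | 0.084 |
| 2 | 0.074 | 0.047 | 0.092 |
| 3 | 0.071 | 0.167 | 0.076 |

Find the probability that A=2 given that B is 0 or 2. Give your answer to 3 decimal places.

P(B=0) = 0.170 + 0.036 + 0.074 + 0.071 = 0.351.
P(B=2) = 0.057 + 0.084 + 0.092 + 0.076 = 0.309.
P(B ∈ {0, 2}) = 0.351 + 0.309 = 0.660; P(A=2, B ∈ {0, 2}) = 0.074 + 0.092 = 0.166.
P(A=2 | B ∈ {0, 2}) = 0.166/0.660 = 0.252.

0.252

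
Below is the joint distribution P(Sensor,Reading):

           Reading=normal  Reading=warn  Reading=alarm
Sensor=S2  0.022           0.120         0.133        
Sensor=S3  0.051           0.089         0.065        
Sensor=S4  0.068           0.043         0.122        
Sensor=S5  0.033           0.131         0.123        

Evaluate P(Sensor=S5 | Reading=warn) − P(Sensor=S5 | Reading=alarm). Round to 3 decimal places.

P(Reading=warn) = 0.120 + 0.089 + 0.043 + 0.131 = 0.383; P(Sensor=S5 | Reading=warn) = 0.131/0.383 = 0.3420.
P(Reading=alarm) = 0.133 + 0.065 + 0.122 + 0.123 = 0.443; P(Sensor=S5 | Reading=alarm) = 0.123/0.443 = 0.2777.
Difference = 0.064.

0.064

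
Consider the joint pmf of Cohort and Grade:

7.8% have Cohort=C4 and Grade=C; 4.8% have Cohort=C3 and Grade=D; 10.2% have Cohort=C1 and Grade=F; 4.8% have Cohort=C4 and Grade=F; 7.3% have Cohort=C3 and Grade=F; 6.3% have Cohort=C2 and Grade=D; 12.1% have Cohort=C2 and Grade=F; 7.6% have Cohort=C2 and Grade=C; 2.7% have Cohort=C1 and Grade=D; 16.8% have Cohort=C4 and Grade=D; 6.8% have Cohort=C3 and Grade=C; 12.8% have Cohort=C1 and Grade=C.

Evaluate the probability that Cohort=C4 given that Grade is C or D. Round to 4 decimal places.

P(Grade=C) = 0.128 + 0.076 + 0.068 + 0.078 = 0.350.
P(Grade=D) = 0.027 + 0.063 + 0.048 + 0.168 = 0.306.
P(Grade ∈ {C, D}) = 0.350 + 0.306 = 0.656; P(Cohort=C4, Grade ∈ {C, D}) = 0.078 + 0.168 = 0.246.
P(Cohort=C4 | Grade ∈ {C, D}) = 0.246/0.656 = 0.3750.

0.3750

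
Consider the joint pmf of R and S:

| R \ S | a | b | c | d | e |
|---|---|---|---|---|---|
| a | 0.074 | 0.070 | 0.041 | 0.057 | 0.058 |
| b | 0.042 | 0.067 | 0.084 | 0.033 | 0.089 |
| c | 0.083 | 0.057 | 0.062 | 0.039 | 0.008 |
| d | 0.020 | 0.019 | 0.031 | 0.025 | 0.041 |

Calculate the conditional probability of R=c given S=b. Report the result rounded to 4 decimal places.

0.2676

P(S=b) = 0.070 + 0.067 + 0.057 + 0.019 = 0.213.
P(R=c | S=b) = 0.057/0.213 = 0.2676.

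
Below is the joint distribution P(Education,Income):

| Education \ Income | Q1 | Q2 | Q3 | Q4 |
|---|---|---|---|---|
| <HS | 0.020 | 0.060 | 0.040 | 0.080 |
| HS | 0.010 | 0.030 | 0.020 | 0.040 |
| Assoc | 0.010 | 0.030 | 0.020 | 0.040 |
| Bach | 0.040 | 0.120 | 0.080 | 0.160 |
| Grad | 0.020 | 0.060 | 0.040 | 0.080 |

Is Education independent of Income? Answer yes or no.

Every cell satisfies P(Education,Income) = P(Education)·P(Income). For instance P(Education=Assoc) = 0.100, P(Income=Q2) = 0.300, and 0.100×0.300 = 0.030 matches the joint entry. So Education and Income are independent.

yes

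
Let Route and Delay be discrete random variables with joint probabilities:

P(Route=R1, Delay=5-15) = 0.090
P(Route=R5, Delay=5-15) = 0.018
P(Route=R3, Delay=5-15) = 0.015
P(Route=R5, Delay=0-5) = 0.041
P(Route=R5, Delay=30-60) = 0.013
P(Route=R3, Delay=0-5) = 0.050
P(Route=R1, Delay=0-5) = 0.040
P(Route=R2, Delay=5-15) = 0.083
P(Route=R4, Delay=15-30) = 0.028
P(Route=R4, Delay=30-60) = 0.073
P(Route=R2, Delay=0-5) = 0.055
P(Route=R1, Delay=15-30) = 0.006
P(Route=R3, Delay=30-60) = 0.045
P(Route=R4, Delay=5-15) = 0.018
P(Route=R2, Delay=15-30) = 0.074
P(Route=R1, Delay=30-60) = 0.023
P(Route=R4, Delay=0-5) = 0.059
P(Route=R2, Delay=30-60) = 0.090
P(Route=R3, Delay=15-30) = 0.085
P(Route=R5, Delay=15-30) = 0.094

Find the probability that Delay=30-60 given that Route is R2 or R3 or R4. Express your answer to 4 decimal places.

0.3081

P(Route=R2) = 0.055 + 0.083 + 0.074 + 0.090 = 0.302.
P(Route=R3) = 0.050 + 0.015 + 0.085 + 0.045 = 0.195.
P(Route=R4) = 0.059 + 0.018 + 0.028 + 0.073 = 0.178.
P(Route ∈ {R2, R3, R4}) = 0.302 + 0.195 + 0.178 = 0.675; P(Delay=30-60, Route ∈ {R2, R3, R4}) = 0.090 + 0.045 + 0.073 = 0.208.
P(Delay=30-60 | Route ∈ {R2, R3, R4}) = 0.208/0.675 = 0.3081.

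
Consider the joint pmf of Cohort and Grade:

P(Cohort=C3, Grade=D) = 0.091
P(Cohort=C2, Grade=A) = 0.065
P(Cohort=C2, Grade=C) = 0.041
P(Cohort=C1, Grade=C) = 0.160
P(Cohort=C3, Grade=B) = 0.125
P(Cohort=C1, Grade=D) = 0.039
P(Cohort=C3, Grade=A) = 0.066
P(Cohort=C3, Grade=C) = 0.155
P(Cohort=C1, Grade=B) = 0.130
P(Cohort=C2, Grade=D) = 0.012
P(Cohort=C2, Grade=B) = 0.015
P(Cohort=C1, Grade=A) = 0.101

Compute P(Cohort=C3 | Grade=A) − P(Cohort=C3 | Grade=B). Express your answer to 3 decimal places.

P(Grade=A) = 0.101 + 0.065 + 0.066 = 0.232; P(Cohort=C3 | Grade=A) = 0.066/0.232 = 0.2845.
P(Grade=B) = 0.130 + 0.015 + 0.125 = 0.270; P(Cohort=C3 | Grade=B) = 0.125/0.270 = 0.4630.
Difference = -0.178.

-0.178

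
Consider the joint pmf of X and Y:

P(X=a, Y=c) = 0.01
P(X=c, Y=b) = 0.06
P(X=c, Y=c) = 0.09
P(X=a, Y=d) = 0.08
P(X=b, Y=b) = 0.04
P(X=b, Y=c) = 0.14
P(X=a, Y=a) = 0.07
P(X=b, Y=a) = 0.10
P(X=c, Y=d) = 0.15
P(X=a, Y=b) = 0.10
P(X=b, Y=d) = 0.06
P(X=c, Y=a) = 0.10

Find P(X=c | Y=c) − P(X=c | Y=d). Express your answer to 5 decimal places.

P(Y=c) = 0.01 + 0.14 + 0.09 = 0.24; P(X=c | Y=c) = 0.09/0.24 = 0.375000.
P(Y=d) = 0.08 + 0.06 + 0.15 = 0.29; P(X=c | Y=d) = 0.15/0.29 = 0.517241.
Difference = -0.14224.

-0.14224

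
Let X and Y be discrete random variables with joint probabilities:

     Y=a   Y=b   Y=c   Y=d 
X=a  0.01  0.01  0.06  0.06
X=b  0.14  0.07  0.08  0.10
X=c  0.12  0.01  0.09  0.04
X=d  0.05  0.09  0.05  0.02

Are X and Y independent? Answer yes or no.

P(X=d) = 0.21 and P(Y=b) = 0.18, so their product is 0.0378, but P(X=d, Y=b) = 0.09. Since these differ, X and Y are not independent.

no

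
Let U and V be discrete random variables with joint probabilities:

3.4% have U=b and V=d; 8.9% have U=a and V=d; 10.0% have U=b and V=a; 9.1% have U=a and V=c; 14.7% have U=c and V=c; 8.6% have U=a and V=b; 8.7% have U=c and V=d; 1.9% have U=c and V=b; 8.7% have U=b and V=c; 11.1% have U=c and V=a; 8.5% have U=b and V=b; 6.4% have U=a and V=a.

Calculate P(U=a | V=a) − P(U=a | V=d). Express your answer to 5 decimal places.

-0.19108

P(V=a) = 0.064 + 0.100 + 0.111 = 0.275; P(U=a | V=a) = 0.064/0.275 = 0.232727.
P(V=d) = 0.089 + 0.034 + 0.087 = 0.210; P(U=a | V=d) = 0.089/0.210 = 0.423810.
Difference = -0.19108.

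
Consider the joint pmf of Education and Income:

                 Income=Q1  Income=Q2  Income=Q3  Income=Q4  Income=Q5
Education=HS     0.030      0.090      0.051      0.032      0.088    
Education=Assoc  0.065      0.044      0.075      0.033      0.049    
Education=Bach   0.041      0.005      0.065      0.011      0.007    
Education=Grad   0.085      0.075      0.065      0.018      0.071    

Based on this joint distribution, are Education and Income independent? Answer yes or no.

no

P(Education=HS) = 0.291 and P(Income=Q1) = 0.221, so their product is 0.06431, but P(Education=HS, Income=Q1) = 0.030. Since these differ, Education and Income are not independent.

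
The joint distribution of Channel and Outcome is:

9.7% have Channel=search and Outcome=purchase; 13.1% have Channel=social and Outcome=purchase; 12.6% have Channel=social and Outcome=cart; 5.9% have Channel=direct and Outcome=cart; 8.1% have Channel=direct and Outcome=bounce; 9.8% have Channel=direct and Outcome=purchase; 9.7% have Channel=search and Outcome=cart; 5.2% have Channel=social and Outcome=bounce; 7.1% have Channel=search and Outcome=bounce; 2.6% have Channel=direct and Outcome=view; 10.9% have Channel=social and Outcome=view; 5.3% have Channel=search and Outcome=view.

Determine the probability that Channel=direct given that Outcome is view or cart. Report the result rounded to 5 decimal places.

P(Outcome=view) = 0.053 + 0.109 + 0.026 = 0.188.
P(Outcome=cart) = 0.097 + 0.126 + 0.059 = 0.282.
P(Outcome ∈ {view, cart}) = 0.188 + 0.282 = 0.470; P(Channel=direct, Outcome ∈ {view, cart}) = 0.026 + 0.059 = 0.085.
P(Channel=direct | Outcome ∈ {view, cart}) = 0.085/0.470 = 0.18085.

0.18085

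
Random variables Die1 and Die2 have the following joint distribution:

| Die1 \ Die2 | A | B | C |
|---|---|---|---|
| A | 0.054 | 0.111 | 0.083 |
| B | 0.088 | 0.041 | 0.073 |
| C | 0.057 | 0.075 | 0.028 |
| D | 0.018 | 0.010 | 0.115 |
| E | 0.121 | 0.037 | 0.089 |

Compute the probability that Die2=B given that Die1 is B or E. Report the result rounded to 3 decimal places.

0.174

P(Die1=B) = 0.088 + 0.041 + 0.073 = 0.202.
P(Die1=E) = 0.121 + 0.037 + 0.089 = 0.247.
P(Die1 ∈ {B, E}) = 0.202 + 0.247 = 0.449; P(Die2=B, Die1 ∈ {B, E}) = 0.041 + 0.037 = 0.078.
P(Die2=B | Die1 ∈ {B, E}) = 0.078/0.449 = 0.174.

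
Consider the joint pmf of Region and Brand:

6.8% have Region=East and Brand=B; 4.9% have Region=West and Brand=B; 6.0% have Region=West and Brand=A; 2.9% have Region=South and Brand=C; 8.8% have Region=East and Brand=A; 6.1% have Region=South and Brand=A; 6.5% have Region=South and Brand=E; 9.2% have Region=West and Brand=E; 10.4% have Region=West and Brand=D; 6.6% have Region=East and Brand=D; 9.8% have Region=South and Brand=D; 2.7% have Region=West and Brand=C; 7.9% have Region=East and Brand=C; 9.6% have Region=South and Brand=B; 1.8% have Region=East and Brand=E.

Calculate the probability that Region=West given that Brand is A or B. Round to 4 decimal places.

0.2583

P(Brand=A) = 0.061 + 0.088 + 0.060 = 0.209.
P(Brand=B) = 0.096 + 0.068 + 0.049 = 0.213.
P(Brand ∈ {A, B}) = 0.209 + 0.213 = 0.422; P(Region=West, Brand ∈ {A, B}) = 0.060 + 0.049 = 0.109.
P(Region=West | Brand ∈ {A, B}) = 0.109/0.422 = 0.2583.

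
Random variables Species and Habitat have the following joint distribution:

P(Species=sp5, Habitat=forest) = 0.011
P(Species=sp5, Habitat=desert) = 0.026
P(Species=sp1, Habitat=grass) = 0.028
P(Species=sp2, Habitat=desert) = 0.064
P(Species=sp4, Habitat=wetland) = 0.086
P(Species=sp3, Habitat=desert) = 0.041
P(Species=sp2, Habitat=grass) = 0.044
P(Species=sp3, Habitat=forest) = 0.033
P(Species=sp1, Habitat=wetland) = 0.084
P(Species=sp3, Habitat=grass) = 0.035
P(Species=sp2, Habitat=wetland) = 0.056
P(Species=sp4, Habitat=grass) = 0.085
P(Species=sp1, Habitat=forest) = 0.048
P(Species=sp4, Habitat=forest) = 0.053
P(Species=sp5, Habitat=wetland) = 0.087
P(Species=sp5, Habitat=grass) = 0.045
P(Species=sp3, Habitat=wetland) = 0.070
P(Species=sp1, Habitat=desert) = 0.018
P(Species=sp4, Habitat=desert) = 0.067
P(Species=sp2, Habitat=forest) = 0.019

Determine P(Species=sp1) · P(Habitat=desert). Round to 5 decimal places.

0.03845

P(Species=sp1) = 0.048 + 0.028 + 0.084 + 0.018 = 0.178.
P(Habitat=desert) = 0.018 + 0.064 + 0.041 + 0.067 + 0.026 = 0.216.
Product: 0.178 × 0.216 = 0.03845.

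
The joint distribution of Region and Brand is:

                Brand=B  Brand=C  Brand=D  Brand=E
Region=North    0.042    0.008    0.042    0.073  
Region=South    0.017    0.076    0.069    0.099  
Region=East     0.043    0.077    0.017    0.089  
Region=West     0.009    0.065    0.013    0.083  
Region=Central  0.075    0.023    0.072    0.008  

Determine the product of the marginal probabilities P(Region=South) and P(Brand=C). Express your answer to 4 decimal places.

0.0650

P(Region=South) = 0.017 + 0.076 + 0.069 + 0.099 = 0.261.
P(Brand=C) = 0.008 + 0.076 + 0.077 + 0.065 + 0.023 = 0.249.
Product: 0.261 × 0.249 = 0.0650.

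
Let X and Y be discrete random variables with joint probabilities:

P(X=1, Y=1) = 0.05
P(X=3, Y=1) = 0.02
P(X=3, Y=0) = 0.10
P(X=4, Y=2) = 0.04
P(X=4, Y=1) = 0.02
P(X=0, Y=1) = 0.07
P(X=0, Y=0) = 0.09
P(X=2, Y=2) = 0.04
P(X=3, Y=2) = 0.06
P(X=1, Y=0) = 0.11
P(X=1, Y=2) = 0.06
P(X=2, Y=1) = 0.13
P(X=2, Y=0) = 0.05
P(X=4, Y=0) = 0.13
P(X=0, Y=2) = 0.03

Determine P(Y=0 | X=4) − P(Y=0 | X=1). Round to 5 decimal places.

P(X=4) = 0.13 + 0.02 + 0.04 = 0.19; P(Y=0 | X=4) = 0.13/0.19 = 0.684211.
P(X=1) = 0.11 + 0.05 + 0.06 = 0.22; P(Y=0 | X=1) = 0.11/0.22 = 0.500000.
Difference = 0.18421.

0.18421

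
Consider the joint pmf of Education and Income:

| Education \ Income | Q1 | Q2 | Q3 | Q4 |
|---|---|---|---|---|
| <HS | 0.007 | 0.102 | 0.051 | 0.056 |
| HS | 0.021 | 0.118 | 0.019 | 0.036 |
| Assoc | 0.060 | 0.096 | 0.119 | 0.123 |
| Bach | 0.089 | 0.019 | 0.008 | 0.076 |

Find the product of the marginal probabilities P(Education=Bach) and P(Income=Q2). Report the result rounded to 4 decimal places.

0.0643

P(Education=Bach) = 0.089 + 0.019 + 0.008 + 0.076 = 0.192.
P(Income=Q2) = 0.102 + 0.118 + 0.096 + 0.019 = 0.335.
Product: 0.192 × 0.335 = 0.0643.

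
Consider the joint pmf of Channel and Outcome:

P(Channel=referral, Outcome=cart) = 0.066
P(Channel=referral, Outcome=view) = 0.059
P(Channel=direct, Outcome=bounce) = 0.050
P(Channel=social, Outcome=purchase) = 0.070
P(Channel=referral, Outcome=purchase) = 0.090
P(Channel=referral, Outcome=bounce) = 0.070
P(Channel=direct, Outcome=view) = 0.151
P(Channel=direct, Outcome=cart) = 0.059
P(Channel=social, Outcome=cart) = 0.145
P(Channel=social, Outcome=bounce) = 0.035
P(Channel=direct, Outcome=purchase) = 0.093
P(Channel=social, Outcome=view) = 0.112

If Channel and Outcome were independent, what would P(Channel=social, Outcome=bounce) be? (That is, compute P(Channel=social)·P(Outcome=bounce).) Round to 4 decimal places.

0.0561

P(Channel=social) = 0.035 + 0.112 + 0.145 + 0.070 = 0.362.
P(Outcome=bounce) = 0.035 + 0.050 + 0.070 = 0.155.
Product: 0.362 × 0.155 = 0.0561.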